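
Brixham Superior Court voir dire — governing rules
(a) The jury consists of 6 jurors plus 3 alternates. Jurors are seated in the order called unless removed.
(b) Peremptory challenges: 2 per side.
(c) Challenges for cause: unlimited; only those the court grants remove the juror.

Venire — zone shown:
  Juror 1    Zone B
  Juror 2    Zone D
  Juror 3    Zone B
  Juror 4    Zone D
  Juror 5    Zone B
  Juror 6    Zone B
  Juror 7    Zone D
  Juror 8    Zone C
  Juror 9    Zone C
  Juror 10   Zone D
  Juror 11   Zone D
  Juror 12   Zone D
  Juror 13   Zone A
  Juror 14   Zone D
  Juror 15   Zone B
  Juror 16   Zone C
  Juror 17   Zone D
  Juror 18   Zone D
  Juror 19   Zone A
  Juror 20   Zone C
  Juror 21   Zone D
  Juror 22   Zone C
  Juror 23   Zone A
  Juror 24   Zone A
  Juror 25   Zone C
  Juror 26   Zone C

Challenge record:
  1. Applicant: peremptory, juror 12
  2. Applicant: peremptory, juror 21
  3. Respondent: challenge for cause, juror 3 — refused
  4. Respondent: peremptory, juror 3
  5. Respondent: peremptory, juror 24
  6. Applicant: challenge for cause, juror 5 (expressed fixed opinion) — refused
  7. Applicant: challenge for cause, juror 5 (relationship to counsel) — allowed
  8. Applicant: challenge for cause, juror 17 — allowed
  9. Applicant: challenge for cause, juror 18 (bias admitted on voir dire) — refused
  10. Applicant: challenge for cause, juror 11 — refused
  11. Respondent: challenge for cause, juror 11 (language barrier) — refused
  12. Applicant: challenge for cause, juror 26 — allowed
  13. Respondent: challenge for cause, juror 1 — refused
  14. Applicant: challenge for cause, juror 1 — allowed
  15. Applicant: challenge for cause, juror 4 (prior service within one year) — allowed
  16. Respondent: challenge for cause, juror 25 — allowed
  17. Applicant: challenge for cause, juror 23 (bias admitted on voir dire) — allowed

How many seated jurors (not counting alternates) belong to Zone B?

Removed: #1, #3, #4, #5, #12, #17, #21, #23, #24, #25, #26.
Seated jurors 1–6: #2, #6, #7, #8, #9, #10 (alternates #11, #13, #14 not counted).
Of those, in Zone B: #6 → 1.

1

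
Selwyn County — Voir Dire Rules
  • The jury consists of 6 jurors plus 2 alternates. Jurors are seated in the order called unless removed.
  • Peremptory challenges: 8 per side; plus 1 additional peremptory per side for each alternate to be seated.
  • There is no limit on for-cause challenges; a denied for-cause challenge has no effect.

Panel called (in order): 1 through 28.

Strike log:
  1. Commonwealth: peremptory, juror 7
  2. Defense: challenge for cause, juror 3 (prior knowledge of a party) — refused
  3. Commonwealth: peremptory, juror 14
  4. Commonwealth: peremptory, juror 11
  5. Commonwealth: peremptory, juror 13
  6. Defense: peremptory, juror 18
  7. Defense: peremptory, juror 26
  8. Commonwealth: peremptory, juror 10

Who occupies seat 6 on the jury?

Removed: #7, #10, #11, #13, #14, #18, #26. (#3 stays — for-cause denied.)
Filling seats in venire order through position 6: #1, #2, #3, #4, #5, #6.
So seat 6 is #6.

6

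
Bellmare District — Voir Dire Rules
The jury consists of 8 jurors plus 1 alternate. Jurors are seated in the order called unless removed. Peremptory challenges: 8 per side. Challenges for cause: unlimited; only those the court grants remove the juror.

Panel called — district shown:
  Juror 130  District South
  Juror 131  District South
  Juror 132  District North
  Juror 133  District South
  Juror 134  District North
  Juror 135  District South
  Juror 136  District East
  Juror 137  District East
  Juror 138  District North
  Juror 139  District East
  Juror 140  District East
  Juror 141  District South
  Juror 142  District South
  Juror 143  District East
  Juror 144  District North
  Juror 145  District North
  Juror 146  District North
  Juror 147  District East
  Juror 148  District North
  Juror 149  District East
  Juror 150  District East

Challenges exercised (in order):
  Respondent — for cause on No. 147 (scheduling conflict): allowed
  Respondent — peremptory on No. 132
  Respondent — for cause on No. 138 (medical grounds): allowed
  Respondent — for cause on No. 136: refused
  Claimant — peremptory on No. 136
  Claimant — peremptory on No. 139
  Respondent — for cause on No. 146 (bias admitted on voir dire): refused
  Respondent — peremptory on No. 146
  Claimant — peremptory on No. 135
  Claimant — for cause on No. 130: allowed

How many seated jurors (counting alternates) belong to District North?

2

Removed: #130, #132, #135, #136, #138, #139, #146, #147.
Seated (9 incl. alternates): #131, #133, #134, #137, #140, #141, #142, #143, #144.
Of those, in District North: #134, #144 → 2.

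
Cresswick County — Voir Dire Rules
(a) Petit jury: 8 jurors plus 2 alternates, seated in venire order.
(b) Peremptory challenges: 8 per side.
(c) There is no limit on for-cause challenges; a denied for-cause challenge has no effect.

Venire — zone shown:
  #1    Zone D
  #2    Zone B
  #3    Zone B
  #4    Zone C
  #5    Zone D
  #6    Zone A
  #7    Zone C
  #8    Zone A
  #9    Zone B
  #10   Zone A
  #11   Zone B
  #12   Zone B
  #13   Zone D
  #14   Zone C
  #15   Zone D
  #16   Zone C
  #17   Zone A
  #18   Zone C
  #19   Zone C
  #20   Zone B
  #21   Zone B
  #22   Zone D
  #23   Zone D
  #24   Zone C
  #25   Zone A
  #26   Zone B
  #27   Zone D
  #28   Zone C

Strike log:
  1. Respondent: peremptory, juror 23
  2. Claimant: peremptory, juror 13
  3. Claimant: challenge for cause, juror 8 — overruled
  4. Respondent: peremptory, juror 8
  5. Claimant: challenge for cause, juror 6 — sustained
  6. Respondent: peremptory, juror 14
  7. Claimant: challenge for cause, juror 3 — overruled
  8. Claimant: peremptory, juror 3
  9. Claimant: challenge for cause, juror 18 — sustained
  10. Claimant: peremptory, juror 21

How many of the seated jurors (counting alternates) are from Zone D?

3

Removed: #3, #6, #8, #13, #14, #18, #21, #23.
Seated (10 incl. alternates): #1, #2, #4, #5, #7, #9, #10, #11, #12, #15.
Of those, in Zone D: #1, #5, #15 → 3.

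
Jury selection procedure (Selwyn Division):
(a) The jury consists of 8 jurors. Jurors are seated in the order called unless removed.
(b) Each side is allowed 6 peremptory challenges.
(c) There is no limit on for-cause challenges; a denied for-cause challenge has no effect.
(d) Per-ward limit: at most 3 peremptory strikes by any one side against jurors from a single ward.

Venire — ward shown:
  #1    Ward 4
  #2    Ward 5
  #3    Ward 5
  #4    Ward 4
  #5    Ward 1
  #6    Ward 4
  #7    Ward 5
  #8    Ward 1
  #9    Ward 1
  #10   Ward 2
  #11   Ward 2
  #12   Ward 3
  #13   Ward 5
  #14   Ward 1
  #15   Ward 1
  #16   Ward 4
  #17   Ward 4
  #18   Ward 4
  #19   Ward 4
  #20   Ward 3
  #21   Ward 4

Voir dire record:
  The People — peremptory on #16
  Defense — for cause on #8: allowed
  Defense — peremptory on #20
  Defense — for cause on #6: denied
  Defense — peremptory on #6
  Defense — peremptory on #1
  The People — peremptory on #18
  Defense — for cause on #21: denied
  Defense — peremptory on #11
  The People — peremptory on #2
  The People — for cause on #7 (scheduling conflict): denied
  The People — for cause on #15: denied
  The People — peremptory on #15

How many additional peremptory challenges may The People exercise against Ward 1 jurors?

2

The People peremptories so far: #16, #18, #2, #15 — 4 of 6 used, 2 left overall.
Against Ward 1: #15 — 1 used; per-ward cap 3 leaves 2.
Binding limit: min(2, 2) = 2.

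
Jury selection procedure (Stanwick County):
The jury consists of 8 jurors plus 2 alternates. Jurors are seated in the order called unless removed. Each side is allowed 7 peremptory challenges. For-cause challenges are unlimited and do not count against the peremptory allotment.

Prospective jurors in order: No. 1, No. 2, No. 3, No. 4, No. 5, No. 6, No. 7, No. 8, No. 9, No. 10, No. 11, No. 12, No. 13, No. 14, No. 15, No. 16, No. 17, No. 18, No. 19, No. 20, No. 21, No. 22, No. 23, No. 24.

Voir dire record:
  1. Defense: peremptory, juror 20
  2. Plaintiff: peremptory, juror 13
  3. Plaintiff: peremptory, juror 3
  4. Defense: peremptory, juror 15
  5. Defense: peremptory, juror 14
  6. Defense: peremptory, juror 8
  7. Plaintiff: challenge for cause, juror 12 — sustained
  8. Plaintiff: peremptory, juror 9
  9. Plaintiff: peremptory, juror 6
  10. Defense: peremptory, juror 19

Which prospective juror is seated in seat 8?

16

Removed: #3, #6, #8, #9, #12, #13, #14, #15, #19, #20.
Seating in order: seats 1–8 → #1, #2, #4, #5, #7, #10, #11, #16; alternates → #17, #18.
So seat 8 is #16.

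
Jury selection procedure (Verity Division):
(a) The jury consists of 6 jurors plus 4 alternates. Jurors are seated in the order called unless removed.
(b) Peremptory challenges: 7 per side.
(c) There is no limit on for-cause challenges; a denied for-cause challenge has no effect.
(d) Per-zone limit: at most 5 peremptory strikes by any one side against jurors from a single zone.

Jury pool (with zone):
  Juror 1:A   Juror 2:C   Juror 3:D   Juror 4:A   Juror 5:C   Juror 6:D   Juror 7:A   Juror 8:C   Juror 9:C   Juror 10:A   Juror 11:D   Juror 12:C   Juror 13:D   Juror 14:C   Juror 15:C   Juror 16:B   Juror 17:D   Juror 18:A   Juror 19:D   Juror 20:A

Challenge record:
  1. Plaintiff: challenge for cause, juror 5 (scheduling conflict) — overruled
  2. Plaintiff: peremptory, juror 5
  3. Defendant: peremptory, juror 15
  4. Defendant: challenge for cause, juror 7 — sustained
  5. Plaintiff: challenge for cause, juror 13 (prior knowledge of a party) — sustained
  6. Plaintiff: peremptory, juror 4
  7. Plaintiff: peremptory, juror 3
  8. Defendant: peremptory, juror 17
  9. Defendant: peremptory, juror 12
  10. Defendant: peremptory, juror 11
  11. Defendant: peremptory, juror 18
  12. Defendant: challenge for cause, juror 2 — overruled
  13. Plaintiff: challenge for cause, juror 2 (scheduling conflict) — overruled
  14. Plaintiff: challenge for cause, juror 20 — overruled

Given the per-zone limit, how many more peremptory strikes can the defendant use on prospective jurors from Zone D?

Defendant peremptories so far: #15, #17, #12, #11, #18 — 5 of 7 used, 2 left overall.
Against Zone D: #17, #11 — 2 used; per-zone cap 5 leaves 3.
Binding limit: min(2, 3) = 2.

2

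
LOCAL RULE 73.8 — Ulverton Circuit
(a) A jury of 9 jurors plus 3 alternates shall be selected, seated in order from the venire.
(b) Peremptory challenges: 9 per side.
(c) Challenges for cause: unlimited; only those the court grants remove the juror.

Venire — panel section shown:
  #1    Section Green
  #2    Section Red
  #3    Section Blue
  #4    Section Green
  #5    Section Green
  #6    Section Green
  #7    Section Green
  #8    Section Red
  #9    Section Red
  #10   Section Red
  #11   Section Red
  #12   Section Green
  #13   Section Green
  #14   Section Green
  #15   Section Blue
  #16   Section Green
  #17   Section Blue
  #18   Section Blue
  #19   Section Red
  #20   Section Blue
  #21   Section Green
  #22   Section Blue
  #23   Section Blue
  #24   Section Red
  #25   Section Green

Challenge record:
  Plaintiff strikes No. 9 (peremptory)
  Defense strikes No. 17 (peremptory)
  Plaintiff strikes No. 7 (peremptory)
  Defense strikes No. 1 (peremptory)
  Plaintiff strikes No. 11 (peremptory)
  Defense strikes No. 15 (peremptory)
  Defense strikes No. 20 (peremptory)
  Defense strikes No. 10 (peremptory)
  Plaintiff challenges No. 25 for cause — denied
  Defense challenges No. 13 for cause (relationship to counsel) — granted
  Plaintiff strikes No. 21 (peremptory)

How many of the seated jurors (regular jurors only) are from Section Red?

2

Removed: #1, #7, #9, #10, #11, #13, #15, #17, #20, #21.
Seated jurors 1–9: #2, #3, #4, #5, #6, #8, #12, #14, #16 (alternates #18, #19, #22 not counted).
Of those, in Section Red: #2, #8 → 2.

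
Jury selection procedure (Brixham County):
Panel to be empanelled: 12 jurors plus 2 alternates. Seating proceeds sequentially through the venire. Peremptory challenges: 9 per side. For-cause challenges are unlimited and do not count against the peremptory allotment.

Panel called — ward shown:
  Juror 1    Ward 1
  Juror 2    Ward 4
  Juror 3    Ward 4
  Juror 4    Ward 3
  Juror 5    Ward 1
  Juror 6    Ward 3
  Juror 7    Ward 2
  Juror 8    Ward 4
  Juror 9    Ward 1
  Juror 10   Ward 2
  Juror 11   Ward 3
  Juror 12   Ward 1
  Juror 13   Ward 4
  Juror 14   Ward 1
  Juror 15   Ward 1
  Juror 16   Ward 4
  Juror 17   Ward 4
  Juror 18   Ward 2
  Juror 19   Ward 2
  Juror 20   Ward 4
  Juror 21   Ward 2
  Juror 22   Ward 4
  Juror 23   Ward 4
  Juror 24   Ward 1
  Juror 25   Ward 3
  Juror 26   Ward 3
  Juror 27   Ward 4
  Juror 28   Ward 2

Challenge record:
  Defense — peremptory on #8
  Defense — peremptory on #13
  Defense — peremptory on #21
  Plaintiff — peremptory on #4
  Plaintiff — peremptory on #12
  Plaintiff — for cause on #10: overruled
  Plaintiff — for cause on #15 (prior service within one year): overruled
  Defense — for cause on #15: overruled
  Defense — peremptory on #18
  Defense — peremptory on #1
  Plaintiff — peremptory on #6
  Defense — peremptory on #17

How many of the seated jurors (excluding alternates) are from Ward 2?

3

Removed: #1, #4, #6, #8, #12, #13, #17, #18, #21.
Seated jurors 1–12: #2, #3, #5, #7, #9, #10, #11, #14, #15, #16, #19, #20 (alternates #22, #23 not counted).
Of those, in Ward 2: #7, #10, #19 → 3.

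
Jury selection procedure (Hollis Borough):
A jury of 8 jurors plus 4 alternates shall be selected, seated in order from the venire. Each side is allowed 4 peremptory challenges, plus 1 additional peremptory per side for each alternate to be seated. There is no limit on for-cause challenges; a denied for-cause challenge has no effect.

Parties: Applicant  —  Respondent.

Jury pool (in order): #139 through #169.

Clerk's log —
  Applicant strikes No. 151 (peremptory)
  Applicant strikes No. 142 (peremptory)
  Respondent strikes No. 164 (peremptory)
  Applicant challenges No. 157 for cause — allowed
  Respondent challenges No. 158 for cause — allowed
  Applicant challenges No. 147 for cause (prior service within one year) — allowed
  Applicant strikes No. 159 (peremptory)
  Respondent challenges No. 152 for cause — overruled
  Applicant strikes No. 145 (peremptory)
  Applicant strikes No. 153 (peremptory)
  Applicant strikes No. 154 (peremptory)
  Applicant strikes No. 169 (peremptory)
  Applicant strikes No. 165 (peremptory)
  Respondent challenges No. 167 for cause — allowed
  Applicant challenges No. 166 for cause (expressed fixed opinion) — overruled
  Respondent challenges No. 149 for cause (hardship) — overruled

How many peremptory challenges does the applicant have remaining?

0

Applicant allotment: 4 base + 1 × 4 alternates = 8.
Applicant peremptories used: #151, #142, #159, #145, #153, #154, #169, #165 — 8 (for-cause on #157, #147, #166 don't count).
Remaining: 8 − 8 = 0.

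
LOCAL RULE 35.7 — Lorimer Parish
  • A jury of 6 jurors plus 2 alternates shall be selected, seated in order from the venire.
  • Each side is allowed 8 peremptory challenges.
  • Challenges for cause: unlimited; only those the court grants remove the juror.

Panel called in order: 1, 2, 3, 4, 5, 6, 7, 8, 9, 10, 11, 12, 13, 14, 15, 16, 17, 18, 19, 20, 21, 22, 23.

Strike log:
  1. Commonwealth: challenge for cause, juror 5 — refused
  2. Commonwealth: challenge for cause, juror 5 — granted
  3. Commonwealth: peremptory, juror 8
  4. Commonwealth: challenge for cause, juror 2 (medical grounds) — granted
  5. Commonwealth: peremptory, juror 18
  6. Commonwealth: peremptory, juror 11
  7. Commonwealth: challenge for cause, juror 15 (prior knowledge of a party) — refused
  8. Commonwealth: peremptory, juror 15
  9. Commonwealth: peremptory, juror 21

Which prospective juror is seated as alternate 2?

Removed: #2, #5, #8, #11, #15, #18, #21.
Seating in order: seats 1–6 → #1, #3, #4, #6, #7, #9; alternates → #10, #12.
So alternate 2 is #12.

12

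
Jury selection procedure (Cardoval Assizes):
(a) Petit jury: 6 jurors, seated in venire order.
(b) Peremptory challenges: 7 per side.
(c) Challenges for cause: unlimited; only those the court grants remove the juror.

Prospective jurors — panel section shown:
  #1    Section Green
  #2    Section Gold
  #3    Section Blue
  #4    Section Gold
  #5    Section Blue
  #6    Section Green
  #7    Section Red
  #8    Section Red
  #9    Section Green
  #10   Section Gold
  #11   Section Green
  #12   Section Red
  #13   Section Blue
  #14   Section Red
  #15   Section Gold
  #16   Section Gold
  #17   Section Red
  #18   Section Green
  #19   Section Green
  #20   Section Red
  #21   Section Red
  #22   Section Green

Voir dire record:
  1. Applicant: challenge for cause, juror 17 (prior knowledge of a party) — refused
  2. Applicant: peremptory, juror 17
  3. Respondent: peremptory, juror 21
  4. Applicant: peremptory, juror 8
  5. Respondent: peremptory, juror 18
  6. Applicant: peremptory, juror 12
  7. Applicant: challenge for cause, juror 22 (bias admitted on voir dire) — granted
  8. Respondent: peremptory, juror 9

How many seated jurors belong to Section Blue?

Removed: #8, #9, #12, #17, #18, #21, #22.
Seated jurors 1–6: #1, #2, #3, #4, #5, #6.
Of those, in Section Blue: #3, #5 → 2.

2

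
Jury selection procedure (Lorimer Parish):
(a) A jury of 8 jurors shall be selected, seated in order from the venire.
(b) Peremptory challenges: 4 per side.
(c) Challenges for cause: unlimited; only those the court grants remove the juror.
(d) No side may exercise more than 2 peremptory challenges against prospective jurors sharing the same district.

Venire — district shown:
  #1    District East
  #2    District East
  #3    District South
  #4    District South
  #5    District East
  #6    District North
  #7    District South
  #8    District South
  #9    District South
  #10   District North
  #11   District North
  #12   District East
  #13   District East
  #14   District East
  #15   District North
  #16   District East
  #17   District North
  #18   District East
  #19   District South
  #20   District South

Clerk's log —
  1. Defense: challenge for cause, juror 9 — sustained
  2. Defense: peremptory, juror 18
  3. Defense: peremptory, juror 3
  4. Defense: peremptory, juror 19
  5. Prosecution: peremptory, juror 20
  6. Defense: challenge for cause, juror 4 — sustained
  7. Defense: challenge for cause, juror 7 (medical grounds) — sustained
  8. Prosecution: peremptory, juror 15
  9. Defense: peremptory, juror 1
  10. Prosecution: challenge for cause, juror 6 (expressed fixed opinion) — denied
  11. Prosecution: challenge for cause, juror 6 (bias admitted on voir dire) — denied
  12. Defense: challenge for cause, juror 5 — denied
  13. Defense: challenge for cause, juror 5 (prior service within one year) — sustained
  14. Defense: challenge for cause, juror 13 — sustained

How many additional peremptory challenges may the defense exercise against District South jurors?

Defense peremptories so far: #18, #3, #19, #1 — 4 of 4 used, 0 left overall.
Against District South: #3, #19 — 2 used; per-district cap 2 leaves 0.
Binding limit: min(0, 0) = 0.

0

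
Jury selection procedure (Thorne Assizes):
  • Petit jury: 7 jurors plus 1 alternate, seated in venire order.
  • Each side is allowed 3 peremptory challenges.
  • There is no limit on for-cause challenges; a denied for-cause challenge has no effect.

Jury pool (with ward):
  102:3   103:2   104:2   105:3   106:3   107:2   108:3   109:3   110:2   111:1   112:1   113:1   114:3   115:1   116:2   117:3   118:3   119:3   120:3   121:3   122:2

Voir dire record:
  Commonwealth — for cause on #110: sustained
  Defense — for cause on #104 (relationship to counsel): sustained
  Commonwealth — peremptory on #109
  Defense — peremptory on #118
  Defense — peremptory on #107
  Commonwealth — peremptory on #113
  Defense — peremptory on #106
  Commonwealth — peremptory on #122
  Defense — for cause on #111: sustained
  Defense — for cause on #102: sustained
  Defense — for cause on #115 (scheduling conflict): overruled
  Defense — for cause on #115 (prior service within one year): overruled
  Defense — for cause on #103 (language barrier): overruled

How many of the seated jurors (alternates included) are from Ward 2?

Removed: #102, #104, #106, #107, #109, #110, #111, #113, #118, #122.
Seated (8 incl. alternates): #103, #105, #108, #112, #114, #115, #116, #117.
Of those, in Ward 2: #103, #116 → 2.

2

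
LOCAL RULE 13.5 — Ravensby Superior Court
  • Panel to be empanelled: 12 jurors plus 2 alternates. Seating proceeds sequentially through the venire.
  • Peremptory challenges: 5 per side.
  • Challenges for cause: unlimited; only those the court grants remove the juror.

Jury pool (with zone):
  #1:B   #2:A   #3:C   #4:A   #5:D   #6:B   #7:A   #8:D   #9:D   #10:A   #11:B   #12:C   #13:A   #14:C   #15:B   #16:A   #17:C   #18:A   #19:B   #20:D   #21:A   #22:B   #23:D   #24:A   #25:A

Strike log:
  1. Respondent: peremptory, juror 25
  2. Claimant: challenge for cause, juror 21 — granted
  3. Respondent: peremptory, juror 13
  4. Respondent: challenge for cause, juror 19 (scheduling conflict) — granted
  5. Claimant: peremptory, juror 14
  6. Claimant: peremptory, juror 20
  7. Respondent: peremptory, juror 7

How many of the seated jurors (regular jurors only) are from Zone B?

4

Removed: #7, #13, #14, #19, #20, #21, #25.
Seated jurors 1–12: #1, #2, #3, #4, #5, #6, #8, #9, #10, #11, #12, #15 (alternates #16, #17 not counted).
Of those, in Zone B: #1, #6, #11, #15 → 4.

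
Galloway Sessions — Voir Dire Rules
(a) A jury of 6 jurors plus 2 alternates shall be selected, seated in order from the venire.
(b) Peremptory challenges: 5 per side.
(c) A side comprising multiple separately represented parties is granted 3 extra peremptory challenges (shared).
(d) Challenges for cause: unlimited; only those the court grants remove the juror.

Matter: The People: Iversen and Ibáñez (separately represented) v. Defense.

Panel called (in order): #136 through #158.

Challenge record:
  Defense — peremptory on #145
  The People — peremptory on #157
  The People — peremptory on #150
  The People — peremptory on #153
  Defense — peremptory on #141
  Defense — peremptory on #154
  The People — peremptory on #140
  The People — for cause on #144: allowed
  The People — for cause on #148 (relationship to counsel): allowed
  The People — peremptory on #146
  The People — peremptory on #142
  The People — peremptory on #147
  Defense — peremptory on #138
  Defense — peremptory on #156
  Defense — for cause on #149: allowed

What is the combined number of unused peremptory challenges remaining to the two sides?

1

The People allotment: 5 base + 3 multi-party = 8. Defense allotment: 5.
The People peremptories used: #157, #150, #153, #140, #146, #142, #147 — 7 (for-cause on #144, #148 don't count).
Defense peremptories used: #145, #141, #154, #138, #156 — 5 (the for-cause on #149 doesn't count).
Remaining: (8 − 7) + (5 − 5) = 1.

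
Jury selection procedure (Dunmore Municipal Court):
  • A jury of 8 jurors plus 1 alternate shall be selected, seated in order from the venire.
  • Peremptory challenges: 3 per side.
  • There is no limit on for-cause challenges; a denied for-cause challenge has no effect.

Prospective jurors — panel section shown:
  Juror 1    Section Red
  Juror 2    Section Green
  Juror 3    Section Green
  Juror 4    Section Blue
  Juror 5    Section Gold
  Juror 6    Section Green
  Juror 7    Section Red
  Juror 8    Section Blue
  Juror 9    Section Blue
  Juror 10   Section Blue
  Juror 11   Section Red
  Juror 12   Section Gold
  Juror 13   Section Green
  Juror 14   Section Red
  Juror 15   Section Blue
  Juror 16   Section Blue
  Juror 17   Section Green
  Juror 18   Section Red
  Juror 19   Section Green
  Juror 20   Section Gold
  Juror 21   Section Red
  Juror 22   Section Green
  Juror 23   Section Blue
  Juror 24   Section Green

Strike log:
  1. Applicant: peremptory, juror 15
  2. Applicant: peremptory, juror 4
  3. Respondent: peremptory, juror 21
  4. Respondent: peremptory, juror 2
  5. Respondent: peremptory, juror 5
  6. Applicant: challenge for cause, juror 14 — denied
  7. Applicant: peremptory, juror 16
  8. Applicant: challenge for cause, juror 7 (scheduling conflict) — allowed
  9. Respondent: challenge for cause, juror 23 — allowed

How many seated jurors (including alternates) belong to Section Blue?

Removed: #2, #4, #5, #7, #15, #16, #21, #23.
Seated (9 incl. alternates): #1, #3, #6, #8, #9, #10, #11, #12, #13.
Of those, in Section Blue: #8, #9, #10 → 3.

3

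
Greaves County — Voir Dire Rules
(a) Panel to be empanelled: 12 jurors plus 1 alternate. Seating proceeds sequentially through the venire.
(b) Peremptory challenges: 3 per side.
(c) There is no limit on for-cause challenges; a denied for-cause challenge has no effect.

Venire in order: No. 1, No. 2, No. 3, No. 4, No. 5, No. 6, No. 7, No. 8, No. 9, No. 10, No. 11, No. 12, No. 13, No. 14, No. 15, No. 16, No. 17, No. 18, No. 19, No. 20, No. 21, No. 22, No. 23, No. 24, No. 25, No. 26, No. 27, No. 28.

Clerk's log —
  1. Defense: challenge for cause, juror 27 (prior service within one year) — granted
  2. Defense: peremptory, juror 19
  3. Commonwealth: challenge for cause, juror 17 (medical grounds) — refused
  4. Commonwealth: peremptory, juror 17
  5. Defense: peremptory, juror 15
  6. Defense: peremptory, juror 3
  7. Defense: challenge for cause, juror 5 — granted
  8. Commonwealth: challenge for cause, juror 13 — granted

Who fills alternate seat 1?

18

Removed: #3, #5, #13, #15, #17, #19, #27.
Seating in order: seats 1–12 → #1, #2, #4, #6, #7, #8, #9, #10, #11, #12, #14, #16; alternates → #18.
So alternate 1 is #18.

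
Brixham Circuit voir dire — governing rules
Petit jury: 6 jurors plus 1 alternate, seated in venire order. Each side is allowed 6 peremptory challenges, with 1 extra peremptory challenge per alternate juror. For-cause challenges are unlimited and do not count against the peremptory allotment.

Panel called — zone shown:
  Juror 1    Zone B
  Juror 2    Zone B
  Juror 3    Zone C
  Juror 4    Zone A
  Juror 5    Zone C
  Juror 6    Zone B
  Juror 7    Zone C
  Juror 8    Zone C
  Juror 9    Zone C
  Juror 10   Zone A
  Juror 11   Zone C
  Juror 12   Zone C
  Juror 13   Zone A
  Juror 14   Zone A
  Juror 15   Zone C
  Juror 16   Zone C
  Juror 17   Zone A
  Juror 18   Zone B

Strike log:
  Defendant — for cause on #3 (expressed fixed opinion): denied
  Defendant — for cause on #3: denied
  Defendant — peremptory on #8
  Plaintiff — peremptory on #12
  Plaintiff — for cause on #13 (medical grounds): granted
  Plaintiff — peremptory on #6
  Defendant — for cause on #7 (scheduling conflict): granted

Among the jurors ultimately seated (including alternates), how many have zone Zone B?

2

Removed: #6, #7, #8, #12, #13.
Seated (7 incl. alternates): #1, #2, #3, #4, #5, #9, #10.
Of those, in Zone B: #1, #2 → 2.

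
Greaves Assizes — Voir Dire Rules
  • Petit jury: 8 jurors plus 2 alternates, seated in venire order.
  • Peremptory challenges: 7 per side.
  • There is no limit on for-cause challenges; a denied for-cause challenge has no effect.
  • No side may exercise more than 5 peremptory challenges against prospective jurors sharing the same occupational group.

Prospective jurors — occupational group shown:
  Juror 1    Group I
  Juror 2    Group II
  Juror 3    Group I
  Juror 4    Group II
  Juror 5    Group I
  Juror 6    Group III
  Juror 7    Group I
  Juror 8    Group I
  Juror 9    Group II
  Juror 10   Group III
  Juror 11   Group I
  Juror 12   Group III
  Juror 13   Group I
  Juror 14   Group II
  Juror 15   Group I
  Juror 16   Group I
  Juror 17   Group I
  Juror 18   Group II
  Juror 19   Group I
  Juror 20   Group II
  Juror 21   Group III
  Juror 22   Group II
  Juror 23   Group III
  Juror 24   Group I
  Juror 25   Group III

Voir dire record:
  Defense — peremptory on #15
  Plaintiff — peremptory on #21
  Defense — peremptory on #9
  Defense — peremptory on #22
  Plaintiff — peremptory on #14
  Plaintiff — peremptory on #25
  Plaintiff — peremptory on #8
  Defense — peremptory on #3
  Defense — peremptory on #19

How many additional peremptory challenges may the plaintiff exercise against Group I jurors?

Plaintiff peremptories so far: #21, #14, #25, #8 — 4 of 7 used, 3 left overall.
Against Group I: #8 — 1 used; per-group cap 5 leaves 4.
Binding limit: min(3, 4) = 3.

3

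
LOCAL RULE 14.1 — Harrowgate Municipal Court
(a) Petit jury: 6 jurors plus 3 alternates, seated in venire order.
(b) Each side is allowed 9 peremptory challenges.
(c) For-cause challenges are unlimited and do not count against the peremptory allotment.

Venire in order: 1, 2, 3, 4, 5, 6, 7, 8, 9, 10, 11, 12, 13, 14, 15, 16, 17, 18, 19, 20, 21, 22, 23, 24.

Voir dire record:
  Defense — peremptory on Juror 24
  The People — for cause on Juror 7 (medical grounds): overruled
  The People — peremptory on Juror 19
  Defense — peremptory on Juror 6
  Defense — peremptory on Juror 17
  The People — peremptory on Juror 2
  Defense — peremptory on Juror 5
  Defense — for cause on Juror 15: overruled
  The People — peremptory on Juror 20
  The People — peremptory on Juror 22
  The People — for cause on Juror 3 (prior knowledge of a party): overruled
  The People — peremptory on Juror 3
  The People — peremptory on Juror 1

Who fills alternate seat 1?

Removed: #1, #2, #3, #5, #6, #17, #19, #20, #22, #24. (#7, #15 stay — for-cause denied.)
Filling seats in venire order through position 7: #4, #7, #8, #9, #10, #11, #12.
So alternate 1 is #12.

12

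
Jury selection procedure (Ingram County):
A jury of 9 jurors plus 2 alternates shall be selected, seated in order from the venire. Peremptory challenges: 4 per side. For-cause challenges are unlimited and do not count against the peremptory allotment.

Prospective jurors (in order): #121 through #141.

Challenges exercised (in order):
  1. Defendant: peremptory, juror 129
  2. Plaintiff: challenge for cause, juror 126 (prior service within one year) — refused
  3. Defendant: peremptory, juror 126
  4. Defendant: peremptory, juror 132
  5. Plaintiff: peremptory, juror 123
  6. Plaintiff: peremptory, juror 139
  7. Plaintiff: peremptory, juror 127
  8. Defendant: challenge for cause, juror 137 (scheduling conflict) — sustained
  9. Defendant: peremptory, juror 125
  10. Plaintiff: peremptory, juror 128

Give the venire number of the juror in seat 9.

Removed: #123, #125, #126, #127, #128, #129, #132, #137, #139.
Seating in order: seats 1–9 → #121, #122, #124, #130, #131, #133, #134, #135, #136; alternates → #138, #140.
So seat 9 is #136.

136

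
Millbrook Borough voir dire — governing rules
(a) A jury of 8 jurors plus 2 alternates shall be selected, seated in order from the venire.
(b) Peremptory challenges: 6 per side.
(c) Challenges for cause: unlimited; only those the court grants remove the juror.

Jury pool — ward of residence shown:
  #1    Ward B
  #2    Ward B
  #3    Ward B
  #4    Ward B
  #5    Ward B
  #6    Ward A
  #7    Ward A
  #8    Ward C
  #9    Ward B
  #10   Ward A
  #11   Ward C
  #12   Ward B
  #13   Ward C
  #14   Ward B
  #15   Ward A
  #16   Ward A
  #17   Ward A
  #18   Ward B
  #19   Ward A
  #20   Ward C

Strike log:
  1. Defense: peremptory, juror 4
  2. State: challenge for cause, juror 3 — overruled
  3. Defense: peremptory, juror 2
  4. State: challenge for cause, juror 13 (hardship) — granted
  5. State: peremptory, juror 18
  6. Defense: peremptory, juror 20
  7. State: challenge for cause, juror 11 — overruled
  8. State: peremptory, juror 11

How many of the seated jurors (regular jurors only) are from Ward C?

Removed: #2, #4, #11, #13, #18, #20.
Seated jurors 1–8: #1, #3, #5, #6, #7, #8, #9, #10 (alternates #12, #14 not counted).
Of those, in Ward C: #8 → 1.

1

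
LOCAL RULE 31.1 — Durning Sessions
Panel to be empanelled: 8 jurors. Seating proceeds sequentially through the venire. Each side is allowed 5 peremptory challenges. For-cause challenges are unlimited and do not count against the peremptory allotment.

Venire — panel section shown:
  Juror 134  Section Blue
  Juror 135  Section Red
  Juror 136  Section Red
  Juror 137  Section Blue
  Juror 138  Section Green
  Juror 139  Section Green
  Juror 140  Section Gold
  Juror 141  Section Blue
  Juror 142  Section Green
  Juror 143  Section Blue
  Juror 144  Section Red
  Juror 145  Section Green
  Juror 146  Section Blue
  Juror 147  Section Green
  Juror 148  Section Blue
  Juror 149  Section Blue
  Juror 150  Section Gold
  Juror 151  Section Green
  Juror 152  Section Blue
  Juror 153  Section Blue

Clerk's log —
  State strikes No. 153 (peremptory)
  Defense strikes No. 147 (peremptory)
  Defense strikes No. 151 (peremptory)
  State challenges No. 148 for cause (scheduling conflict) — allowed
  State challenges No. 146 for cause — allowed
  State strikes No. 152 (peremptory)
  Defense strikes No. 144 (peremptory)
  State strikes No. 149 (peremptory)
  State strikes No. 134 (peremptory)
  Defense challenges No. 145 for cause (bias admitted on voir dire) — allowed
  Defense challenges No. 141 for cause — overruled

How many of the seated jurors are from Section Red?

2

Removed: #134, #144, #145, #146, #147, #148, #149, #151, #152, #153.
Seated jurors 1–8: #135, #136, #137, #138, #139, #140, #141, #142.
Of those, in Section Red: #135, #136 → 2.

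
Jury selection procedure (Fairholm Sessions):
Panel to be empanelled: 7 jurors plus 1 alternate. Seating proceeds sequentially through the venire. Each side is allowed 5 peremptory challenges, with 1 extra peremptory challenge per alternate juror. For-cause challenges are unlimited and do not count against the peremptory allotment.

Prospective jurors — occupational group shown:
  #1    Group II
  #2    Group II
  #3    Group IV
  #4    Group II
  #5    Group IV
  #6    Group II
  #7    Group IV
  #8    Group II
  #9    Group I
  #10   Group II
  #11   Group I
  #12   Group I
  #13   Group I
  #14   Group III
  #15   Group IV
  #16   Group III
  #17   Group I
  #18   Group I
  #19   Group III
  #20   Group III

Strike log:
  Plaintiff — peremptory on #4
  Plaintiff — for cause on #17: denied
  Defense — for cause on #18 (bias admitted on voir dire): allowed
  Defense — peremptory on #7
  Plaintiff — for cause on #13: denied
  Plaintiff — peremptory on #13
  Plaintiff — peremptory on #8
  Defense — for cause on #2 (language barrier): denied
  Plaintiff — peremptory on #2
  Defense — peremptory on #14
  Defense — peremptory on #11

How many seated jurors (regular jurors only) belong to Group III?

0

Removed: #2, #4, #7, #8, #11, #13, #14, #18.
Seated jurors 1–7: #1, #3, #5, #6, #9, #10, #12 (alternates #15 not counted).
None of those are in Group III → 0.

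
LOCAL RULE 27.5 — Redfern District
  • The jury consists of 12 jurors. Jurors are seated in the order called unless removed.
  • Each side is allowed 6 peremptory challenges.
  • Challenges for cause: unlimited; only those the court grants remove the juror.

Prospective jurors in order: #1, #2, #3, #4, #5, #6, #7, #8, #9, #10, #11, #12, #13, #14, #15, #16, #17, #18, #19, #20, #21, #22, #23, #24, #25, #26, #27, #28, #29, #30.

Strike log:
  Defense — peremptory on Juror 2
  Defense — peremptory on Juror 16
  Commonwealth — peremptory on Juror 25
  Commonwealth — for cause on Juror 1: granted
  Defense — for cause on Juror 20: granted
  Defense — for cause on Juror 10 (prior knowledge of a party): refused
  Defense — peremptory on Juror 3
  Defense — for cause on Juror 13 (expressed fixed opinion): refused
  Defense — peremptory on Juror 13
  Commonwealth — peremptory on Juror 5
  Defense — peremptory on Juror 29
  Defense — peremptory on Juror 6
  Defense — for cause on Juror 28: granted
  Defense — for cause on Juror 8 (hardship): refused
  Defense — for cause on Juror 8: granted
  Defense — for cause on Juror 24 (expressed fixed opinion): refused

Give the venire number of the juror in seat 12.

Removed: #1, #2, #3, #5, #6, #8, #13, #16, #20, #25, #28, #29. (#10, #24 stay — for-cause denied.)
Filling seats in venire order through position 12: #4, #7, #9, #10, #11, #12, #14, #15, #17, #18, #19, #21.
So seat 12 is #21.

21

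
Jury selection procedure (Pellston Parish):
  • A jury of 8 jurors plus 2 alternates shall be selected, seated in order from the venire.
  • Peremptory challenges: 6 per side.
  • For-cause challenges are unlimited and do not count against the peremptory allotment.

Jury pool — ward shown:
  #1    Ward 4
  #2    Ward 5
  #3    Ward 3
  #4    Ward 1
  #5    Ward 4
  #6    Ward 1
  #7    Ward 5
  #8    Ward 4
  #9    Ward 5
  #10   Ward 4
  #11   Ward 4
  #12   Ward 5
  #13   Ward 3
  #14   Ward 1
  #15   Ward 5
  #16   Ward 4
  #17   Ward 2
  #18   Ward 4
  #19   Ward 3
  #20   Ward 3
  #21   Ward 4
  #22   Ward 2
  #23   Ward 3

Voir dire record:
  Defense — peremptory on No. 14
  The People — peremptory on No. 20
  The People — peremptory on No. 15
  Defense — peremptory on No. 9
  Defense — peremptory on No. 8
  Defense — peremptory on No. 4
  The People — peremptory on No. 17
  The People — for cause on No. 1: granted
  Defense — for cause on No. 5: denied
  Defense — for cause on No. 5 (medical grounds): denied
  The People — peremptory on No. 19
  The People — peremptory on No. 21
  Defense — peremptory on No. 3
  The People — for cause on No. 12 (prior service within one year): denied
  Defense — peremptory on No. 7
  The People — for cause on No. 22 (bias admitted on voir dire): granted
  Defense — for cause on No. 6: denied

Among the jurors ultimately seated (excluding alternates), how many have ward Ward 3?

Removed: #1, #3, #4, #7, #8, #9, #14, #15, #17, #19, #20, #21, #22.
Seated jurors 1–8: #2, #5, #6, #10, #11, #12, #13, #16 (alternates #18, #23 not counted).
Of those, in Ward 3: #13 → 1.

1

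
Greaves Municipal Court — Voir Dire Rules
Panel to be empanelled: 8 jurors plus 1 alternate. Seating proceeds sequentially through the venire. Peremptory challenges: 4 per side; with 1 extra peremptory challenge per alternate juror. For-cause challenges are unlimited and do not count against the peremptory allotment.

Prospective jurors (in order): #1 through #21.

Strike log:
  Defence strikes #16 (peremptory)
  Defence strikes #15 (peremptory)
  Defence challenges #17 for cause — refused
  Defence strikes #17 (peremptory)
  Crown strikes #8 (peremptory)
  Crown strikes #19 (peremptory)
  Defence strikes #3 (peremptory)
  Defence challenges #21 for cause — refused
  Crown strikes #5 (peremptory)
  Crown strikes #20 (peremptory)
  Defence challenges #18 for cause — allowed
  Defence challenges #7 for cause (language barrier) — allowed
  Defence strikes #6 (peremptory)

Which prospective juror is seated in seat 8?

Removed: #3, #5, #6, #7, #8, #15, #16, #17, #18, #19, #20. (#21 stays — for-cause denied.)
Seating in order: seats 1–8 → #1, #2, #4, #9, #10, #11, #12, #13; alternates → #14.
So seat 8 is #13.

13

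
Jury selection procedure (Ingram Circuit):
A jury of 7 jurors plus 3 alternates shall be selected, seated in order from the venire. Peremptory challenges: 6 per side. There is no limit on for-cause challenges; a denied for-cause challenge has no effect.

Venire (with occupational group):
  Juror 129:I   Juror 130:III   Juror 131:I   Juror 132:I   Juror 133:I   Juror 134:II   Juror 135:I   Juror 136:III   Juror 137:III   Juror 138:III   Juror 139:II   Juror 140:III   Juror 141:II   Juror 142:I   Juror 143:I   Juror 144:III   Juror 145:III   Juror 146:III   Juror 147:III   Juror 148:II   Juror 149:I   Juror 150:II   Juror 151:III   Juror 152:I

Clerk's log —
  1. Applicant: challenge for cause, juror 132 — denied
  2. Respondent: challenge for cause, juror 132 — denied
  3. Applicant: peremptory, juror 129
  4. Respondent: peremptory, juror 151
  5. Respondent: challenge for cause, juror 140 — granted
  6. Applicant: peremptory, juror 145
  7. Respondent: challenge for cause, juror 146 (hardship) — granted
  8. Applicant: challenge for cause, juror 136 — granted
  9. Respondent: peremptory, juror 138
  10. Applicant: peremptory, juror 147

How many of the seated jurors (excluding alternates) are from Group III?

2

Removed: #129, #136, #138, #140, #145, #146, #147, #151.
Seated jurors 1–7: #130, #131, #132, #133, #134, #135, #137 (alternates #139, #141, #142 not counted).
Of those, in Group III: #130, #137 → 2.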